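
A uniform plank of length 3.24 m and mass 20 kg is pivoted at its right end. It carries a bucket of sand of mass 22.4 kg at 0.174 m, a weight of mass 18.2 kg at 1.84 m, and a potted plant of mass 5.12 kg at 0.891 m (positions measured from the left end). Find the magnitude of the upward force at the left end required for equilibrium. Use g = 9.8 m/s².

Sum moments about the right end (the unknown pivot reaction has zero arm there).
Beam weight: 20 × 9.8 = 196 N down at 1.62 m → arm 1.62 m, τ = 196 × 1.62 = 317.5 N·m counterclockwise.
Bucket of sand: 22.4 × 9.8 = 219.5 N down at 0.174 m → arm 3.066 m, τ = 219.5 × 3.066 = 673 N·m counterclockwise.
Weight: 18.2 × 9.8 = 178.4 N down at 1.84 m → arm 1.4 m, τ = 178.4 × 1.4 = 249.8 N·m counterclockwise.
Potted plant: 5.12 × 9.8 = 50.18 N down at 0.891 m → arm 2.349 m, τ = 50.18 × 2.349 = 117.9 N·m counterclockwise.
Net moment of the loads = 1358 N·m counterclockwise.
The upward force F acts at the left end, arm 3.24 m, giving F × 3.24 clockwise.
Στ = 0 ⇒ F × 3.24 = 1358 ⇒ F = 1358 / 3.24 = 419 N.

F ≈ 419 N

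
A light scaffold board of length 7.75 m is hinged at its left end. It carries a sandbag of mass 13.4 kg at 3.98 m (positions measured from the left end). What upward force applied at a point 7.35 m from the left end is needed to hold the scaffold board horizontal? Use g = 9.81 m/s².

F ≈ 71.2 N

Sum moments about the left end (the unknown pivot reaction has zero arm there).
Sandbag: 13.4 × 9.81 = 131.5 N down at 3.98 m → arm 3.98 m, τ = 131.5 × 3.98 = 523.4 N·m clockwise.
Net moment of the loads = 523.4 N·m clockwise.
The upward force F acts at a point 7.35 m from the left end, arm 7.35 m, giving F × 7.35 counterclockwise.
Balancing moments: F × 7.35 = 523.4, giving F = 523.4 / 7.35 = 71.2 N.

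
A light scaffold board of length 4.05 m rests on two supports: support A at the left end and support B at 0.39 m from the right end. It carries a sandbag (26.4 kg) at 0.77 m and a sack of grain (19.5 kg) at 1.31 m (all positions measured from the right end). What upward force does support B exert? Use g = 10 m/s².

Taking torques about support A:
Sandbag: 26.4 × 10 = 264 N down at 0.77 m → arm 3.28 m, τ = 264 × 3.28 = 865.9 N·m clockwise.
Sack of grain: 19.5 × 10 = 195 N down at 1.31 m → arm 2.74 m, τ = 195 × 2.74 = 534.3 N·m clockwise.
Net load moment about support A = 1400 N·m clockwise.
Reaction R at support B is upward at 0.39 m, arm 3.66 m → moment R × 3.66 counterclockwise.
Balancing moments: R × 3.66 = 1400, giving R = 383 N.

R_B ≈ 383 N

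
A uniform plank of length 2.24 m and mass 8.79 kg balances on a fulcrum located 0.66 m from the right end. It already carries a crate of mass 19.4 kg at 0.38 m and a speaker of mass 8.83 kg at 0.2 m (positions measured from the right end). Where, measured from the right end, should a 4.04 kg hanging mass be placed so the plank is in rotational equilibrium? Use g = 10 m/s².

Sum moments about the fulcrum (at 0.66 m from the right end) (the support reaction has zero arm there).
Beam weight: 8.79 × 10 = 87.9 N down at 1.12 m → arm 0.46 m, τ = 87.9 × 0.46 = 40.43 N·m counterclockwise.
Crate: 19.4 × 10 = 194 N down at 0.38 m → arm 0.28 m, τ = 194 × 0.28 = 54.32 N·m clockwise.
Speaker: 8.83 × 10 = 88.3 N down at 0.2 m → arm 0.46 m, τ = 88.3 × 0.46 = 40.62 N·m clockwise.
Net moment of existing loads = 54.51 N·m clockwise.
The hanging mass weighs 4.04 × 10 = 40.4 N and must supply an equal counterclockwise moment, so its lever arm about the fulcrum is 54.51 / 40.4 = 1.35 m.
That puts it at 0.66 + 1.35 = 2.01 m from the right end.

x ≈ 2.01 m from the right end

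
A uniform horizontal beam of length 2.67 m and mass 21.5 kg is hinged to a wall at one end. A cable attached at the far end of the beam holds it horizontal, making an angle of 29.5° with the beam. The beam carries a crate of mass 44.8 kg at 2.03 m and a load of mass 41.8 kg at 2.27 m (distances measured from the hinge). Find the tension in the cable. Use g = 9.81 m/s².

Take moments about the hinge.
Beam weight: 21.5 × 9.81 = 210.9 N down at 1.335 m → arm 1.335 m, τ = 210.9 × 1.335 = 281.6 N·m clockwise.
Crate: 44.8 × 9.81 = 439.5 N down at 2.03 m → arm 2.03 m, τ = 439.5 × 2.03 = 892.2 N·m clockwise.
Load: 41.8 × 9.81 = 410.1 N down at 2.27 m → arm 2.27 m, τ = 410.1 × 2.27 = 930.9 N·m clockwise.
Total clockwise load moment = 2105 N·m.
The cable tension T acts at 2.67 m; only its component perpendicular to the beam, T sinθ, produces torque. sin 29.5° = 0.4924.
For rotational equilibrium, T × 2.67 × 0.4924 = 2105, so T = 2105 / 1.315 = 1600 N.

T ≈ 1600 N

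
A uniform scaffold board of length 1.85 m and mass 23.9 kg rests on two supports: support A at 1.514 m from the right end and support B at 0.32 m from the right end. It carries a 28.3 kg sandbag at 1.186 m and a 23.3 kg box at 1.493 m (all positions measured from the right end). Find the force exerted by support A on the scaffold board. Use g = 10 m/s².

Taking torques about support B:
Beam weight: 23.9 × 10 = 239 N down at 0.925 m → arm 0.605 m, τ = 239 × 0.605 = 144.6 N·m counterclockwise.
Sandbag: 28.3 × 10 = 283 N down at 1.186 m → arm 0.866 m, τ = 283 × 0.866 = 245.1 N·m counterclockwise.
Box: 23.3 × 10 = 233 N down at 1.493 m → arm 1.173 m, τ = 233 × 1.173 = 273.3 N·m counterclockwise.
Net load moment about support B = 663 N·m counterclockwise.
Reaction R at support A is upward at 1.514 m, arm 1.194 m → moment R × 1.194 clockwise.
Setting net torque to zero: R × 1.194 = 663 → R = 555 N.

R_A ≈ 555 N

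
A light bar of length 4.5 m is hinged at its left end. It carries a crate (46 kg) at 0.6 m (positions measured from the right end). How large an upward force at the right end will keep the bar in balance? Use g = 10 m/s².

F ≈ 399 N

Choose the left end as the axis so the unknown pivot reaction has zero arm there.
Crate: 46 × 10 = 460 N down at 0.6 m → arm 3.9 m, τ = 460 × 3.9 = 1794 N·m clockwise.
Net moment of the loads = 1794 N·m clockwise.
The upward force F acts at the right end, arm 4.5 m, giving F × 4.5 counterclockwise.
Στ = 0 ⇒ F × 4.5 = 1794 ⇒ F = 1794 / 4.5 = 399 N.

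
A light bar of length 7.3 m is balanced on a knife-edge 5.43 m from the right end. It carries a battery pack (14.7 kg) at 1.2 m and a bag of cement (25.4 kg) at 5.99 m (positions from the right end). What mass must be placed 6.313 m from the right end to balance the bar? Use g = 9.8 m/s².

Take moments about the knife-edge (at 5.43 m from the right end).
Battery pack: 14.7 × 9.8 = 144.1 N down at 1.2 m → arm 4.23 m, τ = 144.1 × 4.23 = 609.5 N·m clockwise.
Bag of cement: 25.4 × 9.8 = 248.9 N down at 5.99 m → arm 0.56 m, τ = 248.9 × 0.56 = 139.4 N·m counterclockwise.
Net moment of known loads = 470.1 N·m clockwise.
An unknown mass m at 6.313 m has arm 0.883 m; its moment is m·g·0.883 counterclockwise.
Balancing moments: m × 9.8 × 0.883 = 470.1, giving m = 470.1 / (9.8 × 0.883) = 54.3 kg.

m ≈ 54.3 kg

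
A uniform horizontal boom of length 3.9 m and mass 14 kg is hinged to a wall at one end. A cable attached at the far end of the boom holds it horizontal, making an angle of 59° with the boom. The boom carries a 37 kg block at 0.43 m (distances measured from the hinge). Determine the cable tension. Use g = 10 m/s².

Choose the hinge as the axis so the unknown hinge reaction has zero arm there.
Beam weight: 14 × 10 = 140 N down at 1.95 m → arm 1.95 m, τ = 140 × 1.95 = 273 N·m clockwise.
Block: 37 × 10 = 370 N down at 0.43 m → arm 0.43 m, τ = 370 × 0.43 = 159.1 N·m clockwise.
Total clockwise load moment = 432.1 N·m.
The cable tension T acts at 3.9 m; only its component perpendicular to the boom, T sinθ, produces torque. sin 59° = 0.8572.
Balancing moments: T × 3.9 × 0.8572 = 432.1, giving T = 432.1 / 3.343 = 129 N.

T ≈ 129 N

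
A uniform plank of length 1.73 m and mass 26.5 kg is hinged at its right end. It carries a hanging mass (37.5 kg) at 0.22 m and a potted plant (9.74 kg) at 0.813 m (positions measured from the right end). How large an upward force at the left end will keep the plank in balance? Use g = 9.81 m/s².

F ≈ 222 N

Choose the right end as the axis so the unknown pivot reaction has zero arm there.
Beam weight: 26.5 × 9.81 = 260 N down at 0.865 m → arm 0.865 m, τ = 260 × 0.865 = 224.9 N·m counterclockwise.
Hanging mass: 37.5 × 9.81 = 367.9 N down at 0.22 m → arm 0.22 m, τ = 367.9 × 0.22 = 80.94 N·m counterclockwise.
Potted plant: 9.74 × 9.81 = 95.55 N down at 0.813 m → arm 0.813 m, τ = 95.55 × 0.813 = 77.68 N·m counterclockwise.
Net moment of the loads = 383.5 N·m counterclockwise.
The upward force F acts at the left end, arm 1.73 m, giving F × 1.73 clockwise.
Στ = 0 ⇒ F × 1.73 = 383.5 ⇒ F = 383.5 / 1.73 = 222 N.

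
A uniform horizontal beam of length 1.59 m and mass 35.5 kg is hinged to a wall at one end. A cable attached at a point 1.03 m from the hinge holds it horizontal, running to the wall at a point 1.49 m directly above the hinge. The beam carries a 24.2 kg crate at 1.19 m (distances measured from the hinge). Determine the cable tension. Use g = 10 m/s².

T ≈ 673 N

Take moments about the hinge.
Beam weight: 35.5 × 10 = 355 N down at 0.795 m → arm 0.795 m, τ = 355 × 0.795 = 282.2 N·m clockwise.
Crate: 24.2 × 10 = 242 N down at 1.19 m → arm 1.19 m, τ = 242 × 1.19 = 288 N·m clockwise.
Total clockwise load moment = 570.2 N·m.
The cable tension T acts at 1.03 m; only its component perpendicular to the beam, T sinθ, produces torque. sinθ = h/√(h²+d²) = 1.49/√(1.49²+1.03²) = 0.8226.
Balancing moments: T × 1.03 × 0.8226 = 570.2, giving T = 570.2 / 0.8473 = 673 N.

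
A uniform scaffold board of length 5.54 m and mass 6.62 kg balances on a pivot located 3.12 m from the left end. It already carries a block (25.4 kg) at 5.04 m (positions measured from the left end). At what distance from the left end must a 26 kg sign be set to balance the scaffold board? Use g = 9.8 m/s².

x ≈ 1.33 m from the left end

Sum moments about the pivot (at 3.12 m from the left end) (the support reaction has zero arm there).
Beam weight: 6.62 × 9.8 = 64.88 N down at 2.77 m → arm 0.35 m, τ = 64.88 × 0.35 = 22.71 N·m counterclockwise.
Block: 25.4 × 9.8 = 248.9 N down at 5.04 m → arm 1.92 m, τ = 248.9 × 1.92 = 477.9 N·m clockwise.
Net moment of existing loads = 455.2 N·m clockwise.
The sign weighs 26 × 9.8 = 254.8 N and must supply an equal counterclockwise moment, so its lever arm about the pivot is 455.2 / 254.8 = 1.79 m.
That puts it at 3.12 − 1.79 = 1.33 m from the left end.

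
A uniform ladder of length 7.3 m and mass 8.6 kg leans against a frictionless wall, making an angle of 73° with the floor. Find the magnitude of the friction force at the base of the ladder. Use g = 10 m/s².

Take moments about the foot of the ladder.
Ladder weight 8.6×10 = 86 N acts at 3.65 m along the ladder; its horizontal arm is 3.65·cos73° = 1.067 m → τ = 91.76 N·m clockwise.
Wall normal N acts horizontally at the top; its moment arm is the height L sinθ = 7.3·sin73° = 6.981 m, counterclockwise.
For rotational equilibrium, N × 6.981 = 91.76, so N = 13.1 N.
ΣFx = 0: friction at the foot balances the wall's push, so f = N_wall = 13.1 N.

f ≈ 13.1 N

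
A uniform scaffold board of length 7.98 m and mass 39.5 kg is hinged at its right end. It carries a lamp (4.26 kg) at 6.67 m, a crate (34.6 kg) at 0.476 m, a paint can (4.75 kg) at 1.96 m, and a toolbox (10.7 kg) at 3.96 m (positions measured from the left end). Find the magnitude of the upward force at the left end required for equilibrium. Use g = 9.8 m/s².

F ≈ 607 N

About the right end:
Beam weight: 39.5 × 9.8 = 387.1 N down at 3.99 m → arm 3.99 m, τ = 387.1 × 3.99 = 1545 N·m counterclockwise.
Lamp: 4.26 × 9.8 = 41.75 N down at 6.67 m → arm 1.31 m, τ = 41.75 × 1.31 = 54.69 N·m counterclockwise.
Crate: 34.6 × 9.8 = 339.1 N down at 0.476 m → arm 7.504 m, τ = 339.1 × 7.504 = 2545 N·m counterclockwise.
Paint can: 4.75 × 9.8 = 46.55 N down at 1.96 m → arm 6.02 m, τ = 46.55 × 6.02 = 280.2 N·m counterclockwise.
Toolbox: 10.7 × 9.8 = 104.9 N down at 3.96 m → arm 4.02 m, τ = 104.9 × 4.02 = 421.7 N·m counterclockwise.
Net moment of the loads = 4847 N·m counterclockwise.
The upward force F acts at the left end, arm 7.98 m, giving F × 7.98 clockwise.
Balancing moments: F × 7.98 = 4847, giving F = 4847 / 7.98 = 607 N.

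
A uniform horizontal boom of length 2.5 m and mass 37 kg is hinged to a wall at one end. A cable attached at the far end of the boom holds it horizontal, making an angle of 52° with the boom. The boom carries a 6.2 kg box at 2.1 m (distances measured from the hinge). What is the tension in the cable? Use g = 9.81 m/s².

T ≈ 295 N

Taking torques about the hinge:
Beam weight: 37 × 9.81 = 363 N down at 1.25 m → arm 1.25 m, τ = 363 × 1.25 = 453.8 N·m clockwise.
Box: 6.2 × 9.81 = 60.82 N down at 2.1 m → arm 2.1 m, τ = 60.82 × 2.1 = 127.7 N·m clockwise.
Total clockwise load moment = 581.5 N·m.
The cable tension T acts at 2.5 m; only its component perpendicular to the boom, T sinθ, produces torque. sin 52° = 0.788.
For rotational equilibrium, T × 2.5 × 0.788 = 581.5, so T = 581.5 / 1.97 = 295 N.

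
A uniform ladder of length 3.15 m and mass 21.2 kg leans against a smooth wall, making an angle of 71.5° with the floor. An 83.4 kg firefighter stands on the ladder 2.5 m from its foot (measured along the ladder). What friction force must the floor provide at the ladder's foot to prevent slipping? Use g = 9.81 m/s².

Choose the foot of the ladder as the axis so the floor normal and friction both act there and drop out.
Ladder weight 21.2×9.81 = 208 N acts at 1.575 m along the ladder; its horizontal arm is 1.575·cos71.5° = 0.4998 m → τ = 104 N·m clockwise.
Firefighter: 83.4×9.81 = 818.2 N at 2.5 m → arm 0.7933 m → τ = 649.1 N·m clockwise.
Wall normal N acts horizontally at the top; its moment arm is the height L sinθ = 3.15·sin71.5° = 2.987 m, counterclockwise.
Setting net torque to zero: N × 2.987 = 753.1 → N = 252 N.
ΣFx = 0: friction at the foot balances the wall's push, so f = N_wall = 252 N.

f ≈ 252 N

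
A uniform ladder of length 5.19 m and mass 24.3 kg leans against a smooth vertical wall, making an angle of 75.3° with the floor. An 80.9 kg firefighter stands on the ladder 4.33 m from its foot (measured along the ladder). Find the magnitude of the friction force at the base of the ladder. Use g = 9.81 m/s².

Taking torques about the foot of the ladder:
Ladder weight 24.3×9.81 = 238.4 N acts at 2.595 m along the ladder; its horizontal arm is 2.595·cos75.3° = 0.6585 m → τ = 157 N·m clockwise.
Firefighter: 80.9×9.81 = 793.6 N at 4.33 m → arm 1.099 m → τ = 872.2 N·m clockwise.
Wall normal N acts horizontally at the top; its moment arm is the height L sinθ = 5.19·sin75.3° = 5.02 m, counterclockwise.
Balancing moments: N × 5.02 = 1029, giving N = 205 N.
ΣFx = 0: friction at the foot balances the wall's push, so f = N_wall = 205 N.

f ≈ 205 N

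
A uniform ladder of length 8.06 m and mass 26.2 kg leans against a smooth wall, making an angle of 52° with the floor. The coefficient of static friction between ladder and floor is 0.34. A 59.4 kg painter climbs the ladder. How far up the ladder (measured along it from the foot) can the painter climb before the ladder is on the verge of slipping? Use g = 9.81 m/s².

d ≈ 3.28 m

Sum moments about the foot of the ladder (the floor normal and friction both act there and drop out).
Ladder weight 26.2×9.81 = 257 N acts at 4.03 m along the ladder; its horizontal arm is 4.03·cos52° = 2.481 m → τ = 637.6 N·m clockwise.
Painter weight 59.4×9.81 = 582.7 N at distance d → arm d·cos52° → τ = 582.7·d·0.6157 clockwise.
Wall normal N at the top has arm L sinθ = 6.351 m counterclockwise, so Στ = 0 gives N·6.351 = 637.6 + 358.8·d.
ΣFy = 0 ⇒ N_floor = 839.7 N, so the maximum friction is μ_s·N_floor = 0.34×839.7 = 285.5 N. ΣFx = 0 ⇒ N_wall = f, so at the slipping point N = 285.5 N.
Substituting: 285.5×6.351 = 637.6 + 358.8·d ⇒ d = (1813 − 637.6) / 358.8 = 3.28 m.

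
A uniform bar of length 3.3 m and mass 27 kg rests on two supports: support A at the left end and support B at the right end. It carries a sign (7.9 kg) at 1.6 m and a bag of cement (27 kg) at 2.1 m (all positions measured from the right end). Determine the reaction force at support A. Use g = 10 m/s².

Sum moments about support B (its reaction then has zero moment arm).
Beam weight: 27 × 10 = 270 N down at 1.65 m → arm 1.65 m, τ = 270 × 1.65 = 445.5 N·m counterclockwise.
Sign: 7.9 × 10 = 79 N down at 1.6 m → arm 1.6 m, τ = 79 × 1.6 = 126.4 N·m counterclockwise.
Bag of cement: 27 × 10 = 270 N down at 2.1 m → arm 2.1 m, τ = 270 × 2.1 = 567 N·m counterclockwise.
Net load moment about support B = 1139 N·m counterclockwise.
Reaction R at support A is upward at 3.3 m, arm 3.3 m → moment R × 3.3 clockwise.
Στ = 0 ⇒ R × 3.3 = 1139 ⇒ R = 345 N.

R_A ≈ 345 N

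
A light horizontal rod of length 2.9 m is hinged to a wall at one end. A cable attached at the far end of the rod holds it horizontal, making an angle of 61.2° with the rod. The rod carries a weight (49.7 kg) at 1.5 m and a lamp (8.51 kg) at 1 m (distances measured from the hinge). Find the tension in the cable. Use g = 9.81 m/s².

T ≈ 321 N

Sum moments about the hinge (the unknown hinge reaction has zero arm there).
Weight: 49.7 × 9.81 = 487.6 N down at 1.5 m → arm 1.5 m, τ = 487.6 × 1.5 = 731.4 N·m clockwise.
Lamp: 8.51 × 9.81 = 83.48 N down at 1 m → arm 1 m, τ = 83.48 × 1 = 83.48 N·m clockwise.
Total clockwise load moment = 814.9 N·m.
The cable tension T acts at 2.9 m; only its component perpendicular to the rod, T sinθ, produces torque. sin 61.2° = 0.8763.
Balancing moments: T × 2.9 × 0.8763 = 814.9, giving T = 814.9 / 2.541 = 321 N.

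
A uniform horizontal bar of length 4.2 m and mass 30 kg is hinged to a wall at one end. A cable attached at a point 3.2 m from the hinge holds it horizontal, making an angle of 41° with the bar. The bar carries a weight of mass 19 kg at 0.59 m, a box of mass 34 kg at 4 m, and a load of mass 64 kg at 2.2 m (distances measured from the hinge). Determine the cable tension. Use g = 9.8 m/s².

Taking torques about the hinge:
Beam weight: 30 × 9.8 = 294 N down at 2.1 m → arm 2.1 m, τ = 294 × 2.1 = 617.4 N·m clockwise.
Weight: 19 × 9.8 = 186.2 N down at 0.59 m → arm 0.59 m, τ = 186.2 × 0.59 = 109.9 N·m clockwise.
Box: 34 × 9.8 = 333.2 N down at 4 m → arm 4 m, τ = 333.2 × 4 = 1333 N·m clockwise.
Load: 64 × 9.8 = 627.2 N down at 2.2 m → arm 2.2 m, τ = 627.2 × 2.2 = 1380 N·m clockwise.
Total clockwise load moment = 3440 N·m.
The cable tension T acts at 3.2 m; only its component perpendicular to the bar, T sinθ, produces torque. sin 41° = 0.6561.
Setting net torque to zero: T × 3.2 × 0.6561 = 3440 → T = 3440 / 2.1 = 1640 N.

T ≈ 1640 N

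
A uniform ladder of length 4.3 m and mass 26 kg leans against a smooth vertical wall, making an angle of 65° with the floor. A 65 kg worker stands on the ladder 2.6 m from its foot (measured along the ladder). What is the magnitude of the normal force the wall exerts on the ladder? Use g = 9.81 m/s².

N_wall ≈ 239 N

Sum moments about the foot of the ladder (the floor normal and friction both act there and drop out).
Ladder weight 26×9.81 = 255.1 N acts at 2.15 m along the ladder; its horizontal arm is 2.15·cos65° = 0.9086 m → τ = 231.8 N·m clockwise.
Worker: 65×9.81 = 637.6 N at 2.6 m → arm 1.099 m → τ = 700.7 N·m clockwise.
Wall normal N acts horizontally at the top; its moment arm is the height L sinθ = 4.3·sin65° = 3.897 m, counterclockwise.
Setting net torque to zero: N × 3.897 = 932.5 → N = 239 N.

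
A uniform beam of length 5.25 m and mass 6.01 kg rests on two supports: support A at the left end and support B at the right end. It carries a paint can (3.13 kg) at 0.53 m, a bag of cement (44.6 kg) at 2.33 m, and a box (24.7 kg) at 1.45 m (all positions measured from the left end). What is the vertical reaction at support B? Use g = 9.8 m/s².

Take moments about support A.
Beam weight: 6.01 × 9.8 = 58.9 N down at 2.625 m → arm 2.625 m, τ = 58.9 × 2.625 = 154.6 N·m clockwise.
Paint can: 3.13 × 9.8 = 30.67 N down at 0.53 m → arm 0.53 m, τ = 30.67 × 0.53 = 16.26 N·m clockwise.
Bag of cement: 44.6 × 9.8 = 437.1 N down at 2.33 m → arm 2.33 m, τ = 437.1 × 2.33 = 1018 N·m clockwise.
Box: 24.7 × 9.8 = 242.1 N down at 1.45 m → arm 1.45 m, τ = 242.1 × 1.45 = 351 N·m clockwise.
Net load moment about support A = 1540 N·m clockwise.
Reaction R at support B is upward at 5.25 m, arm 5.25 m → moment R × 5.25 counterclockwise.
Στ = 0 ⇒ R × 5.25 = 1540 ⇒ R = 293 N.

R_B ≈ 293 N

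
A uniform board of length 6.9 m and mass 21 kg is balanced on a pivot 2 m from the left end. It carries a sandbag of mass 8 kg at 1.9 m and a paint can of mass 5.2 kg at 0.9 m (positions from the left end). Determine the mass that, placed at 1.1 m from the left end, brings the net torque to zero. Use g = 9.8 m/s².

m ≈ 26.6 kg

Take moments about the pivot (at 2 m from the left end).
Beam weight: 21 × 9.8 = 205.8 N down at 3.45 m → arm 1.45 m, τ = 205.8 × 1.45 = 298.4 N·m clockwise.
Sandbag: 8 × 9.8 = 78.4 N down at 1.9 m → arm 0.1 m, τ = 78.4 × 0.1 = 7.84 N·m counterclockwise.
Paint can: 5.2 × 9.8 = 50.96 N down at 0.9 m → arm 1.1 m, τ = 50.96 × 1.1 = 56.06 N·m counterclockwise.
Net moment of known loads = 234.5 N·m clockwise.
An unknown mass m at 1.1 m has arm 0.9 m; its moment is m·g·0.9 counterclockwise.
Setting net torque to zero: m × 9.8 × 0.9 = 234.5 → m = 234.5 / (9.8 × 0.9) = 26.6 kg.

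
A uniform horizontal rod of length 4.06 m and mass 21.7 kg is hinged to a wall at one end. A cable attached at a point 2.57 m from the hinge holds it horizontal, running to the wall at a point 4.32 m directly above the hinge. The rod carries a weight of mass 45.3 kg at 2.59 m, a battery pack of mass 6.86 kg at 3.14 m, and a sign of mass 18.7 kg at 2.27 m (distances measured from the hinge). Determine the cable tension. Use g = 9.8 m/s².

Taking torques about the hinge:
Beam weight: 21.7 × 9.8 = 212.7 N down at 2.03 m → arm 2.03 m, τ = 212.7 × 2.03 = 431.8 N·m clockwise.
Weight: 45.3 × 9.8 = 443.9 N down at 2.59 m → arm 2.59 m, τ = 443.9 × 2.59 = 1150 N·m clockwise.
Battery pack: 6.86 × 9.8 = 67.23 N down at 3.14 m → arm 3.14 m, τ = 67.23 × 3.14 = 211.1 N·m clockwise.
Sign: 18.7 × 9.8 = 183.3 N down at 2.27 m → arm 2.27 m, τ = 183.3 × 2.27 = 416.1 N·m clockwise.
Total clockwise load moment = 2209 N·m.
The cable tension T acts at 2.57 m; only its component perpendicular to the rod, T sinθ, produces torque. sinθ = h/√(h²+d²) = 4.32/√(4.32²+2.57²) = 0.8594.
Setting net torque to zero: T × 2.57 × 0.8594 = 2209 → T = 2209 / 2.209 = 1000 N.

T ≈ 1000 N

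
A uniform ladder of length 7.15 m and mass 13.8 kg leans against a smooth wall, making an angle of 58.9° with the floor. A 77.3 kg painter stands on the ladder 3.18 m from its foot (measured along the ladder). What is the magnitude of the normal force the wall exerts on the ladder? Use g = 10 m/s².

N_wall ≈ 249 N

Choose the foot of the ladder as the axis so the floor normal and friction both act there and drop out.
Ladder weight 13.8×10 = 138 N acts at 3.575 m along the ladder; its horizontal arm is 3.575·cos58.9° = 1.847 m → τ = 254.9 N·m clockwise.
Painter: 77.3×10 = 773 N at 3.18 m → arm 1.643 m → τ = 1270 N·m clockwise.
Wall normal N acts horizontally at the top; its moment arm is the height L sinθ = 7.15·sin58.9° = 6.122 m, counterclockwise.
Στ = 0 ⇒ N × 6.122 = 1525 ⇒ N = 249 N.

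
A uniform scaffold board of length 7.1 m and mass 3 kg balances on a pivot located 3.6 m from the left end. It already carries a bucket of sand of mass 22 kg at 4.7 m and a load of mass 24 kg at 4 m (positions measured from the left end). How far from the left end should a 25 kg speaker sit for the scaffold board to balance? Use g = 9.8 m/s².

Choose the pivot (at 3.6 m from the left end) as the axis so the support reaction has zero arm there.
Beam weight: 3 × 9.8 = 29.4 N down at 3.55 m → arm 0.05 m, τ = 29.4 × 0.05 = 1.47 N·m counterclockwise.
Bucket of sand: 22 × 9.8 = 215.6 N down at 4.7 m → arm 1.1 m, τ = 215.6 × 1.1 = 237.2 N·m clockwise.
Load: 24 × 9.8 = 235.2 N down at 4 m → arm 0.4 m, τ = 235.2 × 0.4 = 94.08 N·m clockwise.
Net moment of existing loads = 329.8 N·m clockwise.
The speaker weighs 25 × 9.8 = 245 N and must supply an equal counterclockwise moment, so its lever arm about the pivot is 329.8 / 245 = 1.35 m.
That puts it at 3.6 − 1.35 = 2.25 m from the left end.

x ≈ 2.25 m from the left end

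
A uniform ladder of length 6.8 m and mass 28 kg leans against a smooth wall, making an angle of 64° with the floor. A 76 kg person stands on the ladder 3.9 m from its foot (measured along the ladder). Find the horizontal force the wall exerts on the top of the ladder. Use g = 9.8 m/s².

N_wall ≈ 275 N

About the foot of the ladder:
Ladder weight 28×9.8 = 274.4 N acts at 3.4 m along the ladder; its horizontal arm is 3.4·cos64° = 1.49 m → τ = 408.9 N·m clockwise.
Person: 76×9.8 = 744.8 N at 3.9 m → arm 1.71 m → τ = 1274 N·m clockwise.
Wall normal N acts horizontally at the top; its moment arm is the height L sinθ = 6.8·sin64° = 6.112 m, counterclockwise.
Στ = 0 ⇒ N × 6.112 = 1683 ⇒ N = 275 N.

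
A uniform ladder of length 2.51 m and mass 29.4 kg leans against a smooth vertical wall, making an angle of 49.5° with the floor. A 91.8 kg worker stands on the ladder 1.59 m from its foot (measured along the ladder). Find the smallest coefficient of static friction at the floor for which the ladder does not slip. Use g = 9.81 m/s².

μ_min ≈ 0.513

Choose the foot of the ladder as the axis so the floor normal and friction both act there and drop out.
Ladder weight 29.4×9.81 = 288.4 N acts at 1.255 m along the ladder; its horizontal arm is 1.255·cos49.5° = 0.8151 m → τ = 235.1 N·m clockwise.
Worker: 91.8×9.81 = 900.6 N at 1.59 m → arm 1.033 m → τ = 930.3 N·m clockwise.
Wall normal N acts horizontally at the top; its moment arm is the height L sinθ = 2.51·sin49.5° = 1.909 m, counterclockwise.
Στ = 0 ⇒ N × 1.909 = 1165 ⇒ N = 610.3 N.
ΣFx = 0 ⇒ f = N_wall = 610.3 N. ΣFy = 0 ⇒ N_floor = 1189 N.
μ_min = f / N_floor = 610.3 / 1189 = 0.513.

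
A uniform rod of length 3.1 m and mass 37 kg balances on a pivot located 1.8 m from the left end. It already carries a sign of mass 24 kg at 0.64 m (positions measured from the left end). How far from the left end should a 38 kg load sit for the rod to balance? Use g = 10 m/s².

x ≈ 2.78 m from the left end

Choose the pivot (at 1.8 m from the left end) as the axis so the support reaction has zero arm there.
Beam weight: 37 × 10 = 370 N down at 1.55 m → arm 0.25 m, τ = 370 × 0.25 = 92.5 N·m counterclockwise.
Sign: 24 × 10 = 240 N down at 0.64 m → arm 1.16 m, τ = 240 × 1.16 = 278.4 N·m counterclockwise.
Net moment of existing loads = 370.9 N·m counterclockwise.
The load weighs 38 × 10 = 380 N and must supply an equal clockwise moment, so its lever arm about the pivot is 370.9 / 380 = 0.976 m.
That puts it at 1.8 + 0.976 = 2.78 m from the left end.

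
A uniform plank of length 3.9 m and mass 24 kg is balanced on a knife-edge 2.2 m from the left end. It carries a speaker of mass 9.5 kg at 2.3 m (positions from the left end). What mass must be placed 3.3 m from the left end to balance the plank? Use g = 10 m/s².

Sum moments about the knife-edge (at 2.2 m from the left end) (the support reaction has zero arm there).
Beam weight: 24 × 10 = 240 N down at 1.95 m → arm 0.25 m, τ = 240 × 0.25 = 60 N·m counterclockwise.
Speaker: 9.5 × 10 = 95 N down at 2.3 m → arm 0.1 m, τ = 95 × 0.1 = 9.5 N·m clockwise.
Net moment of known loads = 50.5 N·m counterclockwise.
An unknown mass m at 3.3 m has arm 1.1 m; its moment is m·g·1.1 clockwise.
Balancing moments: m × 10 × 1.1 = 50.5, giving m = 50.5 / (10 × 1.1) = 4.59 kg.

m ≈ 4.59 kg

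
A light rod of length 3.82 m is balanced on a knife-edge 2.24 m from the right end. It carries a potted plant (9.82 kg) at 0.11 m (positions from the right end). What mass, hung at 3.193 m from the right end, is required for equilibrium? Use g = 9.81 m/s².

m ≈ 21.9 kg

Sum moments about the knife-edge (at 2.24 m from the right end) (the support reaction has zero arm there).
Potted plant: 9.82 × 9.81 = 96.33 N down at 0.11 m → arm 2.13 m, τ = 96.33 × 2.13 = 205.2 N·m clockwise.
Net moment of known loads = 205.2 N·m clockwise.
An unknown mass m at 3.193 m has arm 0.953 m; its moment is m·g·0.953 counterclockwise.
Balancing moments: m × 9.81 × 0.953 = 205.2, giving m = 205.2 / (9.81 × 0.953) = 21.9 kg.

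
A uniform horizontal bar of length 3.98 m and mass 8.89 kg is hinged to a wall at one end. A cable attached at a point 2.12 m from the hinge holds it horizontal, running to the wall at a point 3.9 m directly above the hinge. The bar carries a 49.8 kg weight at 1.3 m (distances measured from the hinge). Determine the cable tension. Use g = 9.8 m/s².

Take moments about the hinge.
Beam weight: 8.89 × 9.8 = 87.12 N down at 1.99 m → arm 1.99 m, τ = 87.12 × 1.99 = 173.4 N·m clockwise.
Weight: 49.8 × 9.8 = 488 N down at 1.3 m → arm 1.3 m, τ = 488 × 1.3 = 634.4 N·m clockwise.
Total clockwise load moment = 807.8 N·m.
The cable tension T acts at 2.12 m; only its component perpendicular to the bar, T sinθ, produces torque. sinθ = h/√(h²+d²) = 3.9/√(3.9²+2.12²) = 0.8786.
Balancing moments: T × 2.12 × 0.8786 = 807.8, giving T = 807.8 / 1.863 = 434 N.

T ≈ 434 N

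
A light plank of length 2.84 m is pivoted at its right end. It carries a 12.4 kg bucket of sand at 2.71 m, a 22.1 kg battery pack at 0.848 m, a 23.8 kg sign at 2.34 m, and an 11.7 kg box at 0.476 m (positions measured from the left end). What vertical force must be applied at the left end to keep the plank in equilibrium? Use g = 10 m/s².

F ≈ 300 N

About the right end:
Bucket of sand: 12.4 × 10 = 124 N down at 2.71 m → arm 0.13 m, τ = 124 × 0.13 = 16.12 N·m counterclockwise.
Battery pack: 22.1 × 10 = 221 N down at 0.848 m → arm 1.992 m, τ = 221 × 1.992 = 440.2 N·m counterclockwise.
Sign: 23.8 × 10 = 238 N down at 2.34 m → arm 0.5 m, τ = 238 × 0.5 = 119 N·m counterclockwise.
Box: 11.7 × 10 = 117 N down at 0.476 m → arm 2.364 m, τ = 117 × 2.364 = 276.6 N·m counterclockwise.
Net moment of the loads = 851.9 N·m counterclockwise.
The upward force F acts at the left end, arm 2.84 m, giving F × 2.84 clockwise.
Balancing moments: F × 2.84 = 851.9, giving F = 851.9 / 2.84 = 300 N.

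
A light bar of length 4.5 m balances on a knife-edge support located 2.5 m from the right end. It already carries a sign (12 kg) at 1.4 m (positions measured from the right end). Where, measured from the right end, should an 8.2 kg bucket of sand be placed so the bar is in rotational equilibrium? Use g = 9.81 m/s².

Sum moments about the knife-edge support (at 2.5 m from the right end) (the support reaction has zero arm there).
Sign: 12 × 9.81 = 117.7 N down at 1.4 m → arm 1.1 m, τ = 117.7 × 1.1 = 129.5 N·m clockwise.
Net moment of existing loads = 129.5 N·m clockwise.
The bucket of sand weighs 8.2 × 9.81 = 80.44 N and must supply an equal counterclockwise moment, so its lever arm about the knife-edge support is 129.5 / 80.44 = 1.61 m.
That puts it at 2.5 + 1.61 = 4.11 m from the right end.

x ≈ 4.11 m from the right end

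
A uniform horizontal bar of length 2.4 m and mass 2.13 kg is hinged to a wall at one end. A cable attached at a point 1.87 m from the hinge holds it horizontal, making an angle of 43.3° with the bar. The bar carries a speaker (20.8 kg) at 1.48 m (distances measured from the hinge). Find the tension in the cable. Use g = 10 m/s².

T ≈ 260 N

Sum moments about the hinge (the unknown hinge reaction has zero arm there).
Beam weight: 2.13 × 10 = 21.3 N down at 1.2 m → arm 1.2 m, τ = 21.3 × 1.2 = 25.56 N·m clockwise.
Speaker: 20.8 × 10 = 208 N down at 1.48 m → arm 1.48 m, τ = 208 × 1.48 = 307.8 N·m clockwise.
Total clockwise load moment = 333.4 N·m.
The cable tension T acts at 1.87 m; only its component perpendicular to the bar, T sinθ, produces torque. sin 43.3° = 0.6858.
For rotational equilibrium, T × 1.87 × 0.6858 = 333.4, so T = 333.4 / 1.282 = 260 N.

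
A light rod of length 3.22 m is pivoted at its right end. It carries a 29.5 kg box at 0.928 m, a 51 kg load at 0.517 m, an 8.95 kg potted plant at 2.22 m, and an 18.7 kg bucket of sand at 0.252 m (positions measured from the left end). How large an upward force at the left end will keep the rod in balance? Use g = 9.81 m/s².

F ≈ 822 N

About the right end:
Box: 29.5 × 9.81 = 289.4 N down at 0.928 m → arm 2.292 m, τ = 289.4 × 2.292 = 663.3 N·m counterclockwise.
Load: 51 × 9.81 = 500.3 N down at 0.517 m → arm 2.703 m, τ = 500.3 × 2.703 = 1352 N·m counterclockwise.
Potted plant: 8.95 × 9.81 = 87.8 N down at 2.22 m → arm 1 m, τ = 87.8 × 1 = 87.8 N·m counterclockwise.
Bucket of sand: 18.7 × 9.81 = 183.4 N down at 0.252 m → arm 2.968 m, τ = 183.4 × 2.968 = 544.3 N·m counterclockwise.
Net moment of the loads = 2647 N·m counterclockwise.
The upward force F acts at the left end, arm 3.22 m, giving F × 3.22 clockwise.
Στ = 0 ⇒ F × 3.22 = 2647 ⇒ F = 2647 / 3.22 = 822 N.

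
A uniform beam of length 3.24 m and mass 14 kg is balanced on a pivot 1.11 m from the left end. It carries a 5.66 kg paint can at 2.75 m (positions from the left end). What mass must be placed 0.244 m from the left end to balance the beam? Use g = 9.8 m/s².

Choose the pivot (at 1.11 m from the left end) as the axis so the support reaction has zero arm there.
Beam weight: 14 × 9.8 = 137.2 N down at 1.62 m → arm 0.51 m, τ = 137.2 × 0.51 = 69.97 N·m clockwise.
Paint can: 5.66 × 9.8 = 55.47 N down at 2.75 m → arm 1.64 m, τ = 55.47 × 1.64 = 90.97 N·m clockwise.
Net moment of known loads = 160.9 N·m clockwise.
An unknown mass m at 0.244 m has arm 0.866 m; its moment is m·g·0.866 counterclockwise.
Στ = 0 ⇒ m × 9.8 × 0.866 = 160.9 ⇒ m = 160.9 / (9.8 × 0.866) = 19 kg.

m ≈ 19 kg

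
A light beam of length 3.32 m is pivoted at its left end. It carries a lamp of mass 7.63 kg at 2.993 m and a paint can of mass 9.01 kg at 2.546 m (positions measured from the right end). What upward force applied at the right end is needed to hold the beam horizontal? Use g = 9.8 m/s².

F ≈ 27.9 N

Take moments about the left end.
Lamp: 7.63 × 9.8 = 74.77 N down at 2.993 m → arm 0.327 m, τ = 74.77 × 0.327 = 24.45 N·m clockwise.
Paint can: 9.01 × 9.8 = 88.3 N down at 2.546 m → arm 0.774 m, τ = 88.3 × 0.774 = 68.34 N·m clockwise.
Net moment of the loads = 92.79 N·m clockwise.
The upward force F acts at the right end, arm 3.32 m, giving F × 3.32 counterclockwise.
Setting net torque to zero: F × 3.32 = 92.79 → F = 92.79 / 3.32 = 27.9 N.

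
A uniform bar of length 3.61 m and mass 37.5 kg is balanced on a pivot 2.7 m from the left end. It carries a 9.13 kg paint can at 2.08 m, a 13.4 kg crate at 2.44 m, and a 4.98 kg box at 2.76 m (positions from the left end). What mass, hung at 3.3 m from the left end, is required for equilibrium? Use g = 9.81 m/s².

m ≈ 70.7 kg

Sum moments about the pivot (at 2.7 m from the left end) (the support reaction has zero arm there).
Beam weight: 37.5 × 9.81 = 367.9 N down at 1.805 m → arm 0.895 m, τ = 367.9 × 0.895 = 329.3 N·m counterclockwise.
Paint can: 9.13 × 9.81 = 89.57 N down at 2.08 m → arm 0.62 m, τ = 89.57 × 0.62 = 55.53 N·m counterclockwise.
Crate: 13.4 × 9.81 = 131.5 N down at 2.44 m → arm 0.26 m, τ = 131.5 × 0.26 = 34.19 N·m counterclockwise.
Box: 4.98 × 9.81 = 48.85 N down at 2.76 m → arm 0.06 m, τ = 48.85 × 0.06 = 2.931 N·m clockwise.
Net moment of known loads = 416.1 N·m counterclockwise.
An unknown mass m at 3.3 m has arm 0.6 m; its moment is m·g·0.6 clockwise.
For rotational equilibrium, m × 9.81 × 0.6 = 416.1, so m = 416.1 / (9.81 × 0.6) = 70.7 kg.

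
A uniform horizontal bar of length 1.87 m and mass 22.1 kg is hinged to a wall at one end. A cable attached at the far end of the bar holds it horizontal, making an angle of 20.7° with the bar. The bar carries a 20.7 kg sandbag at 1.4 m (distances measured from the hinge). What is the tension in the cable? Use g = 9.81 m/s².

Choose the hinge as the axis so the unknown hinge reaction has zero arm there.
Beam weight: 22.1 × 9.81 = 216.8 N down at 0.935 m → arm 0.935 m, τ = 216.8 × 0.935 = 202.7 N·m clockwise.
Sandbag: 20.7 × 9.81 = 203.1 N down at 1.4 m → arm 1.4 m, τ = 203.1 × 1.4 = 284.3 N·m clockwise.
Total clockwise load moment = 487 N·m.
The cable tension T acts at 1.87 m; only its component perpendicular to the bar, T sinθ, produces torque. sin 20.7° = 0.3535.
For rotational equilibrium, T × 1.87 × 0.3535 = 487, so T = 487 / 0.661 = 737 N.

T ≈ 737 N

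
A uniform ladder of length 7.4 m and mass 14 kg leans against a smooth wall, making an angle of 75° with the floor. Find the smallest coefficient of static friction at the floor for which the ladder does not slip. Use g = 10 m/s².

μ_min ≈ 0.134

Take moments about the foot of the ladder.
Ladder weight 14×10 = 140 N acts at 3.7 m along the ladder; its horizontal arm is 3.7·cos75° = 0.9576 m → τ = 134.1 N·m clockwise.
Wall normal N acts horizontally at the top; its moment arm is the height L sinθ = 7.4·sin75° = 7.148 m, counterclockwise.
Balancing moments: N × 7.148 = 134.1, giving N = 18.76 N.
ΣFx = 0 ⇒ f = N_wall = 18.76 N. ΣFy = 0 ⇒ N_floor = 140 N.
μ_min = f / N_floor = 18.76 / 140 = 0.134.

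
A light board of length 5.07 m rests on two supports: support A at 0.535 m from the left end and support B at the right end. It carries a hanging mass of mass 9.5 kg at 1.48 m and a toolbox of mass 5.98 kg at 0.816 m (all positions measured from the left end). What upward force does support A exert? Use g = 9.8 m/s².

Take moments about support B.
Hanging mass: 9.5 × 9.8 = 93.1 N down at 1.48 m → arm 3.59 m, τ = 93.1 × 3.59 = 334.2 N·m counterclockwise.
Toolbox: 5.98 × 9.8 = 58.6 N down at 0.816 m → arm 4.254 m, τ = 58.6 × 4.254 = 249.3 N·m counterclockwise.
Net load moment about support B = 583.5 N·m counterclockwise.
Reaction R at support A is upward at 0.535 m, arm 4.535 m → moment R × 4.535 clockwise.
Στ = 0 ⇒ R × 4.535 = 583.5 ⇒ R = 129 N.

R_A ≈ 129 N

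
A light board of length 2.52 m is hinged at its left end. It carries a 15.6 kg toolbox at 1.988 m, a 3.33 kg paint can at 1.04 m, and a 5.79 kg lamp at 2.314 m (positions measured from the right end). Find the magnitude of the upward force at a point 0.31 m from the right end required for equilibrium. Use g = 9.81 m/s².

About the left end:
Toolbox: 15.6 × 9.81 = 153 N down at 1.988 m → arm 0.532 m, τ = 153 × 0.532 = 81.4 N·m clockwise.
Paint can: 3.33 × 9.81 = 32.67 N down at 1.04 m → arm 1.48 m, τ = 32.67 × 1.48 = 48.35 N·m clockwise.
Lamp: 5.79 × 9.81 = 56.8 N down at 2.314 m → arm 0.206 m, τ = 56.8 × 0.206 = 11.7 N·m clockwise.
Net moment of the loads = 141.4 N·m clockwise.
The upward force F acts at a point 0.31 m from the right end, arm 2.21 m, giving F × 2.21 counterclockwise.
Στ = 0 ⇒ F × 2.21 = 141.4 ⇒ F = 141.4 / 2.21 = 64 N.

F ≈ 64 N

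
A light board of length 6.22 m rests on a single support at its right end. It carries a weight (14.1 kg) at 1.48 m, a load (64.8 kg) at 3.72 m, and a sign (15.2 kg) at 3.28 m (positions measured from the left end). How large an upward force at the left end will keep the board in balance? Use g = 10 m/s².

F ≈ 440 N

Sum moments about the right end (the unknown pivot reaction has zero arm there).
Weight: 14.1 × 10 = 141 N down at 1.48 m → arm 4.74 m, τ = 141 × 4.74 = 668.3 N·m counterclockwise.
Load: 64.8 × 10 = 648 N down at 3.72 m → arm 2.5 m, τ = 648 × 2.5 = 1620 N·m counterclockwise.
Sign: 15.2 × 10 = 152 N down at 3.28 m → arm 2.94 m, τ = 152 × 2.94 = 446.9 N·m counterclockwise.
Net moment of the loads = 2735 N·m counterclockwise.
The upward force F acts at the left end, arm 6.22 m, giving F × 6.22 clockwise.
For rotational equilibrium, F × 6.22 = 2735, so F = 2735 / 6.22 = 440 N.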